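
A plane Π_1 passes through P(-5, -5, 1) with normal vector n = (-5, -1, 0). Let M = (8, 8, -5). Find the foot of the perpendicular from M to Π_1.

Π_1: n·r = n·P gives -5x - y = 30.
Foot = M − λn with λ = (n·M − d)/|n|² = (-48 − 30)/26 = -3.
Foot = (8, 8, -5) − (-3)·(-5, -1, 0) = (-7, 5, -5).

(-7, 5, -5)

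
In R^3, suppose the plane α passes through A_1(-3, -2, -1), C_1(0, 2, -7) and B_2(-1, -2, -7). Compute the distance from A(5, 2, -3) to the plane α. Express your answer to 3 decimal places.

A_1C_1 = (3, 4, -6), A_1B_2 = (2, 0, -6); a normal to α is A_1C_1 × A_1B_2 = (-24, 6, -8).
Using A_1: α has equation -24x + 6y - 8z = 68.
n·A − d = (-24)·(5) + (6)·(2) + (-8)·(-3) − 68 = -152; |n| = √676.
Distance = |-152| / √676 = 152/√676 ≈ 5.846.

5.846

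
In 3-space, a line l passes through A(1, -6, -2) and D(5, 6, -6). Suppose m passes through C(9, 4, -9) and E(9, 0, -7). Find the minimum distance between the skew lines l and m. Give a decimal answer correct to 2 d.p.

A direction vector for l is D − A = (4, 12, -4).
A direction vector for m is E − C = (0, -4, 2).
Common perpendicular direction n = (4, 12, -4) × (0, -4, 2) = (8, -8, -16).
With w = (9, 4, -9) − (1, -6, -2) = (8, 10, -7), w · n = 96.
Distance = |w · n| / |n| = |96| / √384 ≈ 4.90.

4.90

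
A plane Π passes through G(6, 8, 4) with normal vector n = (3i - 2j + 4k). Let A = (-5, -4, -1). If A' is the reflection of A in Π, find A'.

(1, -8, 7)

Π: n·r = n·G gives 3x - 2y + 4z = 18.
λ = (n·A − d)/|n|² = (-11 − 18)/29 = -1.
Reflection = A − 2λn = (-5, -4, -1) − (-2)·(3, -2, 4) = (1, -8, 7).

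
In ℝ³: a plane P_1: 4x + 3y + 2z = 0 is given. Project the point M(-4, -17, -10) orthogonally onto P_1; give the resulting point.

(8, -8, -4)

Foot = M − λn with λ = (n·M − d)/|n|² = (-87 − 0)/29 = -3.
Foot = (-4, -17, -10) − (-3)·(4, 3, 2) = (8, -8, -4).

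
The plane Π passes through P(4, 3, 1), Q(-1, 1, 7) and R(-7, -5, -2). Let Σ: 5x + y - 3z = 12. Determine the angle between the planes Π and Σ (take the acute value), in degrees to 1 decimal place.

PQ = (-5, -2, 6), PR = (-11, -8, -3); a normal to Π is PQ × PR = (54, -81, 18).
Using P: Π has equation 54x - 81y + 18z = -9.
cos θ = |n₁·n₂| / (|n₁||n₂|) = |135| / (√9801 · √35).
θ = arccos(0.23050) ≈ 76.7°.

76.7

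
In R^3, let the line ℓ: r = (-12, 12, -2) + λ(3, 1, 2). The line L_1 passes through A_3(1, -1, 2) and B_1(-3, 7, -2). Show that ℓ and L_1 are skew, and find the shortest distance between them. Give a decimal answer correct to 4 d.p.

A direction vector for L_1 is B_1 − A_3 = (-4, 8, -4).
Common perpendicular direction n = (3, 1, 2) × (-4, 8, -4) = (-20, 4, 28).
With w = (1, -1, 2) − (-12, 12, -2) = (13, -13, 4), w · n = -200.
Since n ≠ 0 the lines are not parallel, and w · n = -200 ≠ 0 so they do not intersect; hence they are skew.
Distance = |w · n| / |n| = |-200| / √1200 ≈ 5.7735.

5.7735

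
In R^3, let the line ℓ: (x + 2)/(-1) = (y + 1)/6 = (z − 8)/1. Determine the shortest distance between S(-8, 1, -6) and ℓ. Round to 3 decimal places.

15.349

ℓ has direction (-1, 6, 1) through (-2, -1, 8).
Taking (-2, -1, 8) on ℓ with direction v = (-1, 6, 1): w = S − (-2, -1, 8) = (-6, 2, -14), and w × v = (86, 20, -34).
Distance = |w × v| / |v| = √8952 / √38 ≈ 15.349.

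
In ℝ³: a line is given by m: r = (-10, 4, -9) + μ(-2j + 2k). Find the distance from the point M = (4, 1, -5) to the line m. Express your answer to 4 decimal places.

Taking (-10, 4, -9) on m with direction v = (0, -2, 2): w = M − (-10, 4, -9) = (14, -3, 4), and w × v = (2, -28, -28).
Distance = |w × v| / |v| = √1572 / √8 ≈ 14.0178.

14.0178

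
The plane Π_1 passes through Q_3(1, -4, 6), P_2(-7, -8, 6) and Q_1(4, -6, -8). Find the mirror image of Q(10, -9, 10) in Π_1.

Q_3P_2 = (-8, -4, 0), Q_3Q_1 = (3, -2, -14); a normal to Π_1 is Q_3P_2 × Q_3Q_1 = (56, -112, 28).
Using Q_3: Π_1 has equation 56x - 112y + 28z = 672.
λ = (n·Q − d)/|n|² = (1848 − 672)/16464 = 1/14.
Reflection = Q − 2λn = (10, -9, 10) − (1/7)·(56, -112, 28) = (2, 7, 6).

(2, 7, 6)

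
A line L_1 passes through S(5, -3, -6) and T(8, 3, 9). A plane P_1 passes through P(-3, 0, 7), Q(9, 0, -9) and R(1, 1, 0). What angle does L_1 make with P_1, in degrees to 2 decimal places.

48.48

A direction vector for L_1 is T − S = (3, 6, 15).
PQ = (12, 0, -16), PR = (4, 1, -7); a normal to P_1 is PQ × PR = (16, 20, 12).
Using P: P_1 has equation 16x + 20y + 12z = 36.
sin θ = |n·v| / (|n||v|) = |348| / (√800 · √270) = 0.74878.
θ ≈ 48.48°.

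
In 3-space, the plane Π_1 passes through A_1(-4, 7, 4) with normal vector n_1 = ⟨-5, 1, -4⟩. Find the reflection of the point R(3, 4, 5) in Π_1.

(-7, 6, -3)

Π_1: n_1·r = n_1·A_1 gives -5x + y - 4z = 11.
λ = (n·R − d)/|n|² = (-31 − 11)/42 = -1.
Reflection = R − 2λn = (3, 4, 5) − (-2)·(-5, 1, -4) = (-7, 6, -3).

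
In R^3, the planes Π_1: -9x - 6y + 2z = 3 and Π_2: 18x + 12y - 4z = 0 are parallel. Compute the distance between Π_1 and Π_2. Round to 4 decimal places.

Rescale Π_2 by 1/(-2): -9x - 6y + 2z = 0. Then distance = |3 − 0| / √121 ≈ 0.2727.

0.2727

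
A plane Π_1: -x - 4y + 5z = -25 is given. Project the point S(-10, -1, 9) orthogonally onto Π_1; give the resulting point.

Foot = S − λn with λ = (n·S − d)/|n|² = (59 − (-25))/42 = 2.
Foot = (-10, -1, 9) − 2·(-1, -4, 5) = (-8, 7, -1).

(-8, 7, -1)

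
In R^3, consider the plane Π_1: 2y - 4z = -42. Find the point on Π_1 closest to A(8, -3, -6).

Foot = A − λn with λ = (n·A − d)/|n|² = (18 − (-42))/20 = 3.
Foot = (8, -3, -6) − 3·(0, 2, -4) = (8, -9, 6).

(8, -9, 6)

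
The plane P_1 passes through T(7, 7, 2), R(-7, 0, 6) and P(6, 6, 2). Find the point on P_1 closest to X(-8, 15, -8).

TR = (-14, -7, 4), TP = (-1, -1, 0); a normal to P_1 is TR × TP = (4, -4, 7).
Using T: P_1 has equation 4x - 4y + 7z = 14.
Foot = X − λn with λ = (n·X − d)/|n|² = (-148 − 14)/81 = -2.
Foot = (-8, 15, -8) − (-2)·(4, -4, 7) = (0, 7, 6).

(0, 7, 6)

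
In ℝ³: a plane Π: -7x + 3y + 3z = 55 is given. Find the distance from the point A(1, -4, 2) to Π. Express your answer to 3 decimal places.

n·A − d = (-7)·(1) + (3)·(-4) + (3)·(2) − 55 = -68; |n| = √67.
Distance = |-68| / √67 = 68/√67 ≈ 8.308.

8.308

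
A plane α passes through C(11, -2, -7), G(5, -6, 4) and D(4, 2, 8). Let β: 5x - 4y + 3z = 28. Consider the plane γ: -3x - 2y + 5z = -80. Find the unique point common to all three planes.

CG = (-6, -4, 11), CD = (-7, 4, 15); a normal to α is CG × CD = (-104, 13, -52).
Using C: α has equation -104x + 13y - 52z = -806.
Solving the 3×3 linear system -104x + 13y - 52z = -806, 5x - 4y + 3z = 28, -3x - 2y + 5z = -80 (e.g. by elimination or Cramer's rule, determinant = 2158) gives (12, 2, -8).

(12, 2, -8)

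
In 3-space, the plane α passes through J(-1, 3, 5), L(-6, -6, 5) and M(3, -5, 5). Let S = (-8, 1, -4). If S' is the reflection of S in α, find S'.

JL = (-5, -9, 0), JM = (4, -8, 0); a normal to α is JL × JM = (0, 0, 76).
Using J: α has equation 76z = 380.
λ = (n·S − d)/|n|² = (-304 − 380)/5776 = -9/76.
Reflection = S − 2λn = (-8, 1, -4) − (-9/38)·(0, 0, 76) = (-8, 1, 14).

(-8, 1, 14)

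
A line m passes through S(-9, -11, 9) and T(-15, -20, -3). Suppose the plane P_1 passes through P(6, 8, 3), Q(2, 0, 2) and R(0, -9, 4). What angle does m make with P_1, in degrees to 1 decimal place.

19.4

A direction vector for m is T − S = (-6, -9, -12).
PQ = (-4, -8, -1), PR = (-6, -17, 1); a normal to P_1 is PQ × PR = (-25, 10, 20).
Using P: P_1 has equation -25x + 10y + 20z = -10.
sin θ = |n·v| / (|n||v|) = |-180| / (√1125 · √261) = 0.33218.
θ ≈ 19.4°.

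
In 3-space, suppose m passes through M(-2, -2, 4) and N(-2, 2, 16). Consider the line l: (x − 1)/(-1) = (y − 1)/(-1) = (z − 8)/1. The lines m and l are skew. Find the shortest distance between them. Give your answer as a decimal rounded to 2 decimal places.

1.37

A direction vector for m is N − M = (0, 4, 12).
l has direction (-1, -1, 1) through (1, 1, 8).
Common perpendicular direction n = (0, 4, 12) × (-1, -1, 1) = (16, -12, 4).
With w = (1, 1, 8) − (-2, -2, 4) = (3, 3, 4), w · n = 28.
Distance = |w · n| / |n| = |28| / √416 ≈ 1.37.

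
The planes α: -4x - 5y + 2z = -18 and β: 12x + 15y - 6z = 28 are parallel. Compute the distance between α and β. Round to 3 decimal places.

Rescale β by 1/(-3): -4x - 5y + 2z = -28/3. Then distance = |-18 − (-28/3)| / √45 ≈ 1.292.

1.292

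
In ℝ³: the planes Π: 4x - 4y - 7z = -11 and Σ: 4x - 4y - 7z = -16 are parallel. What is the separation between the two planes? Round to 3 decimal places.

0.556

Same normal n = (4, -4, -7) with |n| = √81; distance = |-11 − (-16)| / |n| = 5/√81 ≈ 0.556.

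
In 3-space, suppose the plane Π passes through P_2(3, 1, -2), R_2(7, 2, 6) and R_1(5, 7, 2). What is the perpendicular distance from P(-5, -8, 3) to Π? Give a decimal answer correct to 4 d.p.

P_2R_2 = (4, 1, 8), P_2R_1 = (2, 6, 4); a normal to Π is P_2R_2 × P_2R_1 = (-44, 0, 22).
Using P_2: Π has equation -44x + 22z = -176.
n·P − d = (-44)·(-5) + (0)·(-8) + (22)·(3) − (-176) = 462; |n| = √2420.
Distance = |462| / √2420 = 462/√2420 ≈ 9.3915.

9.3915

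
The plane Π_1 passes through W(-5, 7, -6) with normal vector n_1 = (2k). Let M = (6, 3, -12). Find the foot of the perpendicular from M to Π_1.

(6, 3, -6)

Π_1: n_1·r = n_1·W gives 2z = -12.
Foot = M − λn with λ = (n·M − d)/|n|² = (-24 − (-12))/4 = -3.
Foot = (6, 3, -12) − (-3)·(0, 0, 2) = (6, 3, -6).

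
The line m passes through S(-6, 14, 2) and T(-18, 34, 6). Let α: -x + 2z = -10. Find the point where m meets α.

A direction vector for m is T − S = (-12, 20, 4).
Substitute r = (-6, 14, 2) + t(-12, 20, 4) into the plane: 10 + 20t = -10, so t = -1.
Intersection: (-6, 14, 2) + (-1)·(-12, 20, 4) = (6, -6, -2).

(6, -6, -2)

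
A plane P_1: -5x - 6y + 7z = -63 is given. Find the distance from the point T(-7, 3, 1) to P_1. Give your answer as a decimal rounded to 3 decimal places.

8.295

n·T − d = (-5)·(-7) + (-6)·(3) + (7)·(1) − (-63) = 87; |n| = √110.
Distance = |87| / √110 = 87/√110 ≈ 8.295.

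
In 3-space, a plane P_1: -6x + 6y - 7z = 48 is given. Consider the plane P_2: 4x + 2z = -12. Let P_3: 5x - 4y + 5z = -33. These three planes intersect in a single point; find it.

(3, -3, -12)

Solving the 3×3 linear system -6x + 6y - 7z = 48, 4x + 2z = -12, 5x - 4y + 5z = -33 (e.g. by elimination or Cramer's rule, determinant = 4) gives (3, -3, -12).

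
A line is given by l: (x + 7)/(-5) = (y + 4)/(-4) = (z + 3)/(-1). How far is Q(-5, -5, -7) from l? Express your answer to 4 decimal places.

4.5722

l has direction (-5, -4, -1) through (-7, -4, -3).
Taking (-7, -4, -3) on l with direction v = (-5, -4, -1): w = Q − (-7, -4, -3) = (2, -1, -4), and w × v = (-15, 22, -13).
Distance = |w × v| / |v| = √878 / √42 ≈ 4.5722.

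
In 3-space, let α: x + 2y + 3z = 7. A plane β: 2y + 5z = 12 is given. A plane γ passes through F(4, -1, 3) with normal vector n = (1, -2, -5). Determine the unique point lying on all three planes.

γ: n·r = n·F gives x - 2y - 5z = -9.
Solving the 3×3 linear system x + 2y + 3z = 7, 2y + 5z = 12, x - 2y - 5z = -9 (e.g. by elimination or Cramer's rule, determinant = 4) gives (3, -4, 4).

(3, -4, 4)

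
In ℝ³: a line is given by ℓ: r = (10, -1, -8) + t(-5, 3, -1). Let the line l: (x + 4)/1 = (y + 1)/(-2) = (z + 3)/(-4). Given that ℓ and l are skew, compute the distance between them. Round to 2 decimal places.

8.82

l has direction (1, -2, -4) through (-4, -1, -3).
Common perpendicular direction n = (-5, 3, -1) × (1, -2, -4) = (-14, -21, 7).
With w = (-4, -1, -3) − (10, -1, -8) = (-14, 0, 5), w · n = 231.
Distance = |w · n| / |n| = |231| / √686 ≈ 8.82.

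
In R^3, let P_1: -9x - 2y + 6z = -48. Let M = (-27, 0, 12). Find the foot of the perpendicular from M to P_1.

Foot = M − λn with λ = (n·M − d)/|n|² = (315 − (-48))/121 = 3.
Foot = (-27, 0, 12) − 3·(-9, -2, 6) = (0, 6, -6).

(0, 6, -6)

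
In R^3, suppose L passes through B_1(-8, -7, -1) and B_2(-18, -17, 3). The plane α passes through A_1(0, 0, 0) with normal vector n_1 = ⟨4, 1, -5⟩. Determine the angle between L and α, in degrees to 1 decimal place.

A direction vector for L is B_2 − B_1 = (-10, -10, 4).
α: n_1·r = n_1·A_1 gives 4x + y - 5z = 0.
sin θ = |n·v| / (|n||v|) = |-70| / (√42 · √216) = 0.73493.
θ ≈ 47.3°.

47.3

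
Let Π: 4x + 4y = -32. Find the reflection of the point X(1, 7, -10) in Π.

λ = (n·X − d)/|n|² = (32 − (-32))/32 = 2.
Reflection = X − 2λn = (1, 7, -10) − 4·(4, 4, 0) = (-15, -9, -10).

(-15, -9, -10)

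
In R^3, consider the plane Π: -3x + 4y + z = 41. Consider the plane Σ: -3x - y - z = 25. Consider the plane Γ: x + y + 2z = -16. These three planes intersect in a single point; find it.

(-8, 6, -7)

Solving the 3×3 linear system -3x + 4y + z = 41, -3x - y - z = 25, x + y + 2z = -16 (e.g. by elimination or Cramer's rule, determinant = 21) gives (-8, 6, -7).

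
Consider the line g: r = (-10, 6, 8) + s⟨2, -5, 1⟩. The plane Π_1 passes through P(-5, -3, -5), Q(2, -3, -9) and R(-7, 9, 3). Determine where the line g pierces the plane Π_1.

PQ = (7, 0, -4), PR = (-2, 12, 8); a normal to Π_1 is PQ × PR = (48, -48, 84).
Using P: Π_1 has equation 48x - 48y + 84z = -516.
Substitute r = (-10, 6, 8) + t(2, -5, 1) into the plane: -96 + 420t = -516, so t = -1.
Intersection: (-10, 6, 8) + (-1)·(2, -5, 1) = (-12, 11, 7).

(-12, 11, 7)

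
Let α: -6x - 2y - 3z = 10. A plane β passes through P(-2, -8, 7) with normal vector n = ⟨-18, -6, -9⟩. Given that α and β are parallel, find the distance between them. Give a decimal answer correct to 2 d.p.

β: n·r = n·P gives -18x - 6y - 9z = 21.
Rescale β by 1/3: -6x - 2y - 3z = 7. Then distance = |10 − 7| / √49 ≈ 0.43.

0.43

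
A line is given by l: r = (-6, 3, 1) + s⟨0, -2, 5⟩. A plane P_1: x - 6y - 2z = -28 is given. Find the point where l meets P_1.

Substitute r = (-6, 3, 1) + t(0, -2, 5) into the plane: -26 + 2t = -28, so t = -1.
Intersection: (-6, 3, 1) + (-1)·(0, -2, 5) = (-6, 5, -4).

(-6, 5, -4)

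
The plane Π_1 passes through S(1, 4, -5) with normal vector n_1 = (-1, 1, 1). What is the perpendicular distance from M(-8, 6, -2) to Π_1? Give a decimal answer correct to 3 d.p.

8.083

Π_1: n_1·r = n_1·S gives -x + y + z = -2.
n·M − d = (-1)·(-8) + (1)·(6) + (1)·(-2) − (-2) = 14; |n| = √3.
Distance = |14| / √3 = 14/√3 ≈ 8.083.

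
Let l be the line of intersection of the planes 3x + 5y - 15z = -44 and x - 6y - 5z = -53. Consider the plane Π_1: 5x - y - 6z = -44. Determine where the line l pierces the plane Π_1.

Direction of l: (3, 5, -15) × (1, -6, -5) = (-115, 0, -23).
A point on l: solving the two plane equations with x = -23 gives (-23, 5, 0).
Substitute r = (-23, 5, 0) + t(-115, 0, -23) into the plane: -120 + (-437)t = -44, so t = -4/23.
Intersection: (-23, 5, 0) + (-4/23)·(-115, 0, -23) = (-3, 5, 4).

(-3, 5, 4)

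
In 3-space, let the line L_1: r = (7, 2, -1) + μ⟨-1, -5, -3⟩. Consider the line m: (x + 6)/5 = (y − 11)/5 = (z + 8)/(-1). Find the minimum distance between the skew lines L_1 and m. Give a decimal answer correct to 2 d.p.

m has direction (5, 5, -1) through (-6, 11, -8).
Common perpendicular direction n = (-1, -5, -3) × (5, 5, -1) = (20, -16, 20).
With w = (-6, 11, -8) − (7, 2, -1) = (-13, 9, -7), w · n = -544.
Distance = |w · n| / |n| = |-544| / √1056 ≈ 16.74.

16.74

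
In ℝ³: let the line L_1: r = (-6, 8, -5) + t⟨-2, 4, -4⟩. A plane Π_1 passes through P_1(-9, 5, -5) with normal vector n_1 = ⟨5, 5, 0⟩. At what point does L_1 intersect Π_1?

Π_1: n_1·r = n_1·P_1 gives 5x + 5y = -20.
Substitute r = (-6, 8, -5) + t(-2, 4, -4) into the plane: 10 + 10t = -20, so t = -3.
Intersection: (-6, 8, -5) + (-3)·(-2, 4, -4) = (0, -4, 7).

(0, -4, 7)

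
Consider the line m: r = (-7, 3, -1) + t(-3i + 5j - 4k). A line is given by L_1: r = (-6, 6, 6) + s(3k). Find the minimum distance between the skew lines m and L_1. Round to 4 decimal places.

Common perpendicular direction n = (-3, 5, -4) × (0, 0, 3) = (15, 9, 0).
With w = (-6, 6, 6) − (-7, 3, -1) = (1, 3, 7), w · n = 42.
Distance = |w · n| / |n| = |42| / √306 ≈ 2.4010.

2.4010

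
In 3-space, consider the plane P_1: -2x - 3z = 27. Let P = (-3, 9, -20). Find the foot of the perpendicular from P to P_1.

Foot = P − λn with λ = (n·P − d)/|n|² = (66 − 27)/13 = 3.
Foot = (-3, 9, -20) − 3·(-2, 0, -3) = (3, 9, -11).

(3, 9, -11)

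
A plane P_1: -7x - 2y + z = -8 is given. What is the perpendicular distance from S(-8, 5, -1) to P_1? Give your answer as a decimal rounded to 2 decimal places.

n·S − d = (-7)·(-8) + (-2)·(5) + (1)·(-1) − (-8) = 53; |n| = √54.
Distance = |53| / √54 = 53/√54 ≈ 7.21.

7.21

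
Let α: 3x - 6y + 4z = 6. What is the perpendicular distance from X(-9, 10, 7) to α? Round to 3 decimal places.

8.322

n·X − d = (3)·(-9) + (-6)·(10) + (4)·(7) − 6 = -65; |n| = √61.
Distance = |-65| / √61 = 65/√61 ≈ 8.322.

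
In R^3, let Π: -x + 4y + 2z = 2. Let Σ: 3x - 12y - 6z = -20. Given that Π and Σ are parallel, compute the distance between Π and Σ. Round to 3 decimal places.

Rescale Σ by 1/(-3): -x + 4y + 2z = 20/3. Then distance = |2 − (20/3)| / √21 ≈ 1.018.

1.018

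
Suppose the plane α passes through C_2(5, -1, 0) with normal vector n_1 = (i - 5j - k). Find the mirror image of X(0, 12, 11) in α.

α: n_1·r = n_1·C_2 gives x - 5y - z = 10.
λ = (n·X − d)/|n|² = (-71 − 10)/27 = -3.
Reflection = X − 2λn = (0, 12, 11) − (-6)·(1, -5, -1) = (6, -18, 5).

(6, -18, 5)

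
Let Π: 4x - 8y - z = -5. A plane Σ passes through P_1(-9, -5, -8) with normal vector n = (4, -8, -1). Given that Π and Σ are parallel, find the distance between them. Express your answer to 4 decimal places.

Σ: n·r = n·P_1 gives 4x - 8y - z = 12.
Same normal n = (4, -8, -1) with |n| = √81; distance = |-5 − 12| / |n| = 17/√81 ≈ 1.8889.

1.8889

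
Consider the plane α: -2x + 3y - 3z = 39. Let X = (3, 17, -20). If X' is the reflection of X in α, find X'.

(15, -1, -2)

λ = (n·X − d)/|n|² = (105 − 39)/22 = 3.
Reflection = X − 2λn = (3, 17, -20) − 6·(-2, 3, -3) = (15, -1, -2).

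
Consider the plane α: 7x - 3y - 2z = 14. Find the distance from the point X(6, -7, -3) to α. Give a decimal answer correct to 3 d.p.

n·X − d = (7)·(6) + (-3)·(-7) + (-2)·(-3) − 14 = 55; |n| = √62.
Distance = |55| / √62 = 55/√62 ≈ 6.985.

6.985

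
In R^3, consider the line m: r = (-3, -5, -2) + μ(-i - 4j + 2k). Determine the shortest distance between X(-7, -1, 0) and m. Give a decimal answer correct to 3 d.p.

Taking (-3, -5, -2) on m with direction v = (-1, -4, 2): w = X − (-3, -5, -2) = (-4, 4, 2), and w × v = (16, 6, 20).
Distance = |w × v| / |v| = √692 / √21 ≈ 5.740.

5.740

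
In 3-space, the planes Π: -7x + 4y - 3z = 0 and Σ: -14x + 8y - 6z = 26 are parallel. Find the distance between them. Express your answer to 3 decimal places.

1.511

Rescale Σ by 1/2: -7x + 4y - 3z = 13. Then distance = |0 − 13| / √74 ≈ 1.511.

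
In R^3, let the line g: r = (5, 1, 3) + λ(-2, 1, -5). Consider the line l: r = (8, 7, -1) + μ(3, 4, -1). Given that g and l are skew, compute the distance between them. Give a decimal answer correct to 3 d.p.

Common perpendicular direction n = (-2, 1, -5) × (3, 4, -1) = (19, -17, -11).
With w = (8, 7, -1) − (5, 1, 3) = (3, 6, -4), w · n = -1.
Distance = |w · n| / |n| = |-1| / √771 ≈ 0.036.

0.036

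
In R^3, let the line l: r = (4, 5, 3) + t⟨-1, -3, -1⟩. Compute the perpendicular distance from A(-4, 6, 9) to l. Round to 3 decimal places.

10.045

Taking (4, 5, 3) on l with direction v = (-1, -3, -1): w = A − (4, 5, 3) = (-8, 1, 6), and w × v = (17, -14, 25).
Distance = |w × v| / |v| = √1110 / √11 ≈ 10.045.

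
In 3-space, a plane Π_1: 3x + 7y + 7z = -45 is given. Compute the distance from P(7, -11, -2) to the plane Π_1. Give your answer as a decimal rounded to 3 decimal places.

2.417

n·P − d = (3)·(7) + (7)·(-11) + (7)·(-2) − (-45) = -25; |n| = √107.
Distance = |-25| / √107 = 25/√107 ≈ 2.417.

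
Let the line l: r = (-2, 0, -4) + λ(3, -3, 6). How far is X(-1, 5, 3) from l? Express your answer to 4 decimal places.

7.6376

Taking (-2, 0, -4) on l with direction v = (3, -3, 6): w = X − (-2, 0, -4) = (1, 5, 7), and w × v = (51, 15, -18).
Distance = |w × v| / |v| = √3150 / √54 ≈ 7.6376.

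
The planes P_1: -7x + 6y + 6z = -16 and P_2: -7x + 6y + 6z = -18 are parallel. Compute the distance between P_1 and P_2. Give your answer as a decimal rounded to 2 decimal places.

0.18

Same normal n = (-7, 6, 6) with |n| = √121; distance = |-16 − (-18)| / |n| = 2/√121 ≈ 0.18.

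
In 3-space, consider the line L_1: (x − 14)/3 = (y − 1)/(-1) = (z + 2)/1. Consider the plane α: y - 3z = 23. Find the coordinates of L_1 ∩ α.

L_1 has direction (3, -1, 1) through (14, 1, -2).
Substitute r = (14, 1, -2) + t(3, -1, 1) into the plane: 7 + (-4)t = 23, so t = -4.
Intersection: (14, 1, -2) + (-4)·(3, -1, 1) = (2, 5, -6).

(2, 5, -6)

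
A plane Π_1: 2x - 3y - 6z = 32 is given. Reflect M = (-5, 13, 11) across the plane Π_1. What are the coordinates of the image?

λ = (n·M − d)/|n|² = (-115 − 32)/49 = -3.
Reflection = M − 2λn = (-5, 13, 11) − (-6)·(2, -3, -6) = (7, -5, -25).

(7, -5, -25)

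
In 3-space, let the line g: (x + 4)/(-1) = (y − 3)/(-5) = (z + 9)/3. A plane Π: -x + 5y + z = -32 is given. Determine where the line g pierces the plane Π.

(-6, -7, -3)

g has direction (-1, -5, 3) through (-4, 3, -9).
Substitute r = (-4, 3, -9) + t(-1, -5, 3) into the plane: 10 + (-21)t = -32, so t = 2.
Intersection: (-4, 3, -9) + 2·(-1, -5, 3) = (-6, -7, -3).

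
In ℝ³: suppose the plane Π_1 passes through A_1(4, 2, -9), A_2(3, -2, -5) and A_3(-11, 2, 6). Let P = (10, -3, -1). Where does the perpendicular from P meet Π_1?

A_1A_2 = (-1, -4, 4), A_1A_3 = (-15, 0, 15); a normal to Π_1 is A_1A_2 × A_1A_3 = (-60, -45, -60).
Using A_1: Π_1 has equation -60x - 45y - 60z = 210.
Foot = P − λn with λ = (n·P − d)/|n|² = (-405 − 210)/9225 = -1/15.
Foot = (10, -3, -1) − (-1/15)·(-60, -45, -60) = (6, -6, -5).

(6, -6, -5)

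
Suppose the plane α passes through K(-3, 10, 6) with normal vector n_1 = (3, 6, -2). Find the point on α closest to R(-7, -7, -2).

α: n_1·r = n_1·K gives 3x + 6y - 2z = 39.
Foot = R − λn with λ = (n·R − d)/|n|² = (-59 − 39)/49 = -2.
Foot = (-7, -7, -2) − (-2)·(3, 6, -2) = (-1, 5, -6).

(-1, 5, -6)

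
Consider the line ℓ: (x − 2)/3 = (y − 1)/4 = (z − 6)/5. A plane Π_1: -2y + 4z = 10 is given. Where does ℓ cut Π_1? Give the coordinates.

(-1, -3, 1)

ℓ has direction (3, 4, 5) through (2, 1, 6).
Substitute r = (2, 1, 6) + t(3, 4, 5) into the plane: 22 + 12t = 10, so t = -1.
Intersection: (2, 1, 6) + (-1)·(3, 4, 5) = (-1, -3, 1).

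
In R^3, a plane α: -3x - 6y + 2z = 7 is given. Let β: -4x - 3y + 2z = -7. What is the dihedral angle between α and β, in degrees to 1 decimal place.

cos θ = |n₁·n₂| / (|n₁||n₂|) = |34| / (√49 · √29).
θ = arccos(0.90195) ≈ 25.6°.

25.6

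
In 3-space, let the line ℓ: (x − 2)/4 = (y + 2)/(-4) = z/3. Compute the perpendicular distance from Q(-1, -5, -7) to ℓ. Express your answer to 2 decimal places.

ℓ has direction (4, -4, 3) through (2, -2, 0).
Taking (2, -2, 0) on ℓ with direction v = (4, -4, 3): w = Q − (2, -2, 0) = (-3, -3, -7), and w × v = (-37, -19, 24).
Distance = |w × v| / |v| = √2306 / √41 ≈ 7.50.

7.50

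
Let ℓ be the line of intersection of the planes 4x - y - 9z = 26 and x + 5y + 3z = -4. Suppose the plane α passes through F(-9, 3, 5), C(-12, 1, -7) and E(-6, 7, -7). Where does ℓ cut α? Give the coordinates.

Direction of ℓ: (4, -1, -9) × (1, 5, 3) = (42, -21, 21).
A point on ℓ: solving the two plane equations with x = 4 gives (4, -1, -1).
FC = (-3, -2, -12), FE = (3, 4, -12); a normal to α is FC × FE = (72, -72, -6).
Using F: α has equation 72x - 72y - 6z = -894.
Substitute r = (4, -1, -1) + t(42, -21, 21) into the plane: 366 + 4410t = -894, so t = -2/7.
Intersection: (4, -1, -1) + (-2/7)·(42, -21, 21) = (-8, 5, -7).

(-8, 5, -7)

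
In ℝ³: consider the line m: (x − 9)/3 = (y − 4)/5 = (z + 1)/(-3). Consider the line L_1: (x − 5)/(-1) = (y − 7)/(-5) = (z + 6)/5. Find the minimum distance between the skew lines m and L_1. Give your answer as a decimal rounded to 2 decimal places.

1.40

m has direction (3, 5, -3) through (9, 4, -1).
L_1 has direction (-1, -5, 5) through (5, 7, -6).
Common perpendicular direction n = (3, 5, -3) × (-1, -5, 5) = (10, -12, -10).
With w = (5, 7, -6) − (9, 4, -1) = (-4, 3, -5), w · n = -26.
Distance = |w · n| / |n| = |-26| / √344 ≈ 1.40.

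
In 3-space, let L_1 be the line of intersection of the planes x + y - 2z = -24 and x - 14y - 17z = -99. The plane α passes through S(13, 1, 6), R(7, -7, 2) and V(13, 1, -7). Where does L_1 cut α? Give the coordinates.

(7, -7, 12)

Direction of L_1: (1, 1, -2) × (1, -14, -17) = (-45, 15, -15).
A point on L_1: solving the two plane equations with x = 1 gives (1, -5, 10).
SR = (-6, -8, -4), SV = (0, 0, -13); a normal to α is SR × SV = (104, -78, 0).
Using S: α has equation 104x - 78y = 1274.
Substitute r = (1, -5, 10) + t(-45, 15, -15) into the plane: 494 + (-5850)t = 1274, so t = -2/15.
Intersection: (1, -5, 10) + (-2/15)·(-45, 15, -15) = (7, -7, 12).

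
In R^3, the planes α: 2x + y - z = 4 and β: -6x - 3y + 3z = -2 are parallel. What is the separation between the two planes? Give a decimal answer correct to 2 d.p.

1.36

Rescale β by 1/(-3): 2x + y - z = 2/3. Then distance = |4 − (2/3)| / √6 ≈ 1.36.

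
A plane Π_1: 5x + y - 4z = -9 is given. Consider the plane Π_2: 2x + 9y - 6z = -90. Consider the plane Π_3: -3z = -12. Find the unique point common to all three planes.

(3, -8, 4)

Solving the 3×3 linear system 5x + y - 4z = -9, 2x + 9y - 6z = -90, -3z = -12 (e.g. by elimination or Cramer's rule, determinant = -129) gives (3, -8, 4).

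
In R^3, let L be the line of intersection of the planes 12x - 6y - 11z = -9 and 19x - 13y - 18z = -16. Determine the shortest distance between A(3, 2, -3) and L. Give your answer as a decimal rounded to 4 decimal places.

Direction of L: (12, -6, -11) × (19, -13, -18) = (-35, 7, -42).
A point on L: solving the two plane equations with x = -3 gives (-3, 1, -3).
Taking (-3, 1, -3) on L with direction v = (-35, 7, -42): w = A − (-3, 1, -3) = (6, 1, 0), and w × v = (-42, 252, 77).
Distance = |w × v| / |v| = √71197 / √3038 ≈ 4.8410.

4.8410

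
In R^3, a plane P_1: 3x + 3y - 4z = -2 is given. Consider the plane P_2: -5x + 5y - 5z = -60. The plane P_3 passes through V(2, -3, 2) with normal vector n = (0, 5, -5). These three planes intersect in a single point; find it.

P_3: n·r = n·V gives 5y - 5z = -25.
Solving the 3×3 linear system 3x + 3y - 4z = -2, -5x + 5y - 5z = -60, 5y - 5z = -25 (e.g. by elimination or Cramer's rule, determinant = 25) gives (7, 3, 8).

(7, 3, 8)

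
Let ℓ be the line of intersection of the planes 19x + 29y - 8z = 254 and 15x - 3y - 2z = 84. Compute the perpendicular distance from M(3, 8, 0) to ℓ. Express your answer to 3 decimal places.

4.950

Direction of ℓ: (19, 29, -8) × (15, -3, -2) = (-82, -82, -492).
A point on ℓ: solving the two plane equations with x = 6 gives (6, 4, -3).
Taking (6, 4, -3) on ℓ with direction v = (-82, -82, -492): w = M − (6, 4, -3) = (-3, 4, 3), and w × v = (-1722, -1722, 574).
Distance = |w × v| / |v| = √6260044 / √255512 ≈ 4.950.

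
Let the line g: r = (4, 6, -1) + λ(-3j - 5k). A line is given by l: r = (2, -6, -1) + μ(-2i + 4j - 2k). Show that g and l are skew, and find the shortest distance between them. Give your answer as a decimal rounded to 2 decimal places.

Common perpendicular direction n = (0, -3, -5) × (-2, 4, -2) = (26, 10, -6).
With w = (2, -6, -1) − (4, 6, -1) = (-2, -12, 0), w · n = -172.
Since n ≠ 0 the lines are not parallel, and w · n = -172 ≠ 0 so they do not intersect; hence they are skew.
Distance = |w · n| / |n| = |-172| / √812 ≈ 6.04.

6.04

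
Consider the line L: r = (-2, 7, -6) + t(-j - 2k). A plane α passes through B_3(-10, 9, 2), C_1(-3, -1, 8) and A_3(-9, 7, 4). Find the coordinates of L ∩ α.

B_3C_1 = (7, -10, 6), B_3A_3 = (1, -2, 2); a normal to α is B_3C_1 × B_3A_3 = (-8, -8, -4).
Using B_3: α has equation -8x - 8y - 4z = 0.
Substitute r = (-2, 7, -6) + t(0, -1, -2) into the plane: -16 + 16t = 0, so t = 1.
Intersection: (-2, 7, -6) + 1·(0, -1, -2) = (-2, 6, -8).

(-2, 6, -8)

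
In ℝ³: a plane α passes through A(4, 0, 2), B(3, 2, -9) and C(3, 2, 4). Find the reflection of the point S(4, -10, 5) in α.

(12, -6, 5)

AB = (-1, 2, -11), AC = (-1, 2, 2); a normal to α is AB × AC = (26, 13, 0).
Using A: α has equation 26x + 13y = 104.
λ = (n·S − d)/|n|² = (-26 − 104)/845 = -2/13.
Reflection = S − 2λn = (4, -10, 5) − (-4/13)·(26, 13, 0) = (12, -6, 5).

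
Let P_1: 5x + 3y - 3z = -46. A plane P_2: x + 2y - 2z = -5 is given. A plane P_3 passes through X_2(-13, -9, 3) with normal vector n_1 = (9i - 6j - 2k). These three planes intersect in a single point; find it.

(-11, -3, -6)

P_3: n_1·r = n_1·X_2 gives 9x - 6y - 2z = -69.
Solving the 3×3 linear system 5x + 3y - 3z = -46, x + 2y - 2z = -5, 9x - 6y - 2z = -69 (e.g. by elimination or Cramer's rule, determinant = -56) gives (-11, -3, -6).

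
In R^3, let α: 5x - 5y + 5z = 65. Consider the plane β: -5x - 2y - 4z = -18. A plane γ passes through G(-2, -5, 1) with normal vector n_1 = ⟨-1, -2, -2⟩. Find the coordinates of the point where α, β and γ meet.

γ: n_1·r = n_1·G gives -x - 2y - 2z = 10.
Solving the 3×3 linear system 5x - 5y + 5z = 65, -5x - 2y - 4z = -18, -x - 2y - 2z = 10 (e.g. by elimination or Cramer's rule, determinant = 50) gives (8, -7, -2).

(8, -7, -2)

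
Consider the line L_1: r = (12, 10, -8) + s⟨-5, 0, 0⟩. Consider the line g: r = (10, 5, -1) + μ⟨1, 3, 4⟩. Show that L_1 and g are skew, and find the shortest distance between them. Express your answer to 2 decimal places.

8.20

Common perpendicular direction n = (-5, 0, 0) × (1, 3, 4) = (0, 20, -15).
With w = (10, 5, -1) − (12, 10, -8) = (-2, -5, 7), w · n = -205.
Since n ≠ 0 the lines are not parallel, and w · n = -205 ≠ 0 so they do not intersect; hence they are skew.
Distance = |w · n| / |n| = |-205| / √625 ≈ 8.20.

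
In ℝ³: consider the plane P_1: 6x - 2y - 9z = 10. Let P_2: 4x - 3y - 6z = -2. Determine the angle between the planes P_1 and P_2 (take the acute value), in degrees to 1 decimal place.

cos θ = |n₁·n₂| / (|n₁||n₂|) = |84| / (√121 · √61).
θ = arccos(0.97774) ≈ 12.1°.

12.1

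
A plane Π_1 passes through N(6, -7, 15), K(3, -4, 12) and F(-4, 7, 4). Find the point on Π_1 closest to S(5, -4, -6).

(-4, -1, 6)

NK = (-3, 3, -3), NF = (-10, 14, -11); a normal to Π_1 is NK × NF = (9, -3, -12).
Using N: Π_1 has equation 9x - 3y - 12z = -105.
Foot = S − λn with λ = (n·S − d)/|n|² = (129 − (-105))/234 = 1.
Foot = (5, -4, -6) − 1·(9, -3, -12) = (-4, -1, 6).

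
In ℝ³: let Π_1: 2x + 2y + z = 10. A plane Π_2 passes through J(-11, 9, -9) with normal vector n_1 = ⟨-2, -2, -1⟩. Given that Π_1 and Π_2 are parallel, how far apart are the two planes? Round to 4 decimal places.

7.6667

Π_2: n_1·r = n_1·J gives -2x - 2y - z = 13.
Rescale Π_2 by 1/(-1): 2x + 2y + z = -13. Then distance = |10 − (-13)| / √9 ≈ 7.6667.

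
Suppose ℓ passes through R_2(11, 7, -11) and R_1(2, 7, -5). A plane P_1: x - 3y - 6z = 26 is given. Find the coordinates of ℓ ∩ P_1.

A direction vector for ℓ is R_1 − R_2 = (-9, 0, 6).
Substitute r = (11, 7, -11) + t(-9, 0, 6) into the plane: 56 + (-45)t = 26, so t = 2/3.
Intersection: (11, 7, -11) + (2/3)·(-9, 0, 6) = (5, 7, -7).

(5, 7, -7)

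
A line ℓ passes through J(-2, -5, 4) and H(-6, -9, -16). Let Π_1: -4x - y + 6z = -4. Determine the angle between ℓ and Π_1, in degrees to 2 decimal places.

41.37

A direction vector for ℓ is H − J = (-4, -4, -20).
sin θ = |n·v| / (|n||v|) = |-100| / (√53 · √432) = 0.66088.
θ ≈ 41.37°.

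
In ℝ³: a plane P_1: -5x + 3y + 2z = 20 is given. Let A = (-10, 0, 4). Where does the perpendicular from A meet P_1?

(-5, -3, 2)

Foot = A − λn with λ = (n·A − d)/|n|² = (58 − 20)/38 = 1.
Foot = (-10, 0, 4) − 1·(-5, 3, 2) = (-5, -3, 2).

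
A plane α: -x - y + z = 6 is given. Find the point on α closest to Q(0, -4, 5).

Foot = Q − λn with λ = (n·Q − d)/|n|² = (9 − 6)/3 = 1.
Foot = (0, -4, 5) − 1·(-1, -1, 1) = (1, -3, 4).

(1, -3, 4)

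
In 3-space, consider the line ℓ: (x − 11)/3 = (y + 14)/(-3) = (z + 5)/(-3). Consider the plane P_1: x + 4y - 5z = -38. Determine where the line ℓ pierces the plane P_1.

ℓ has direction (3, -3, -3) through (11, -14, -5).
Substitute r = (11, -14, -5) + t(3, -3, -3) into the plane: -20 + 6t = -38, so t = -3.
Intersection: (11, -14, -5) + (-3)·(3, -3, -3) = (2, -5, 4).

(2, -5, 4)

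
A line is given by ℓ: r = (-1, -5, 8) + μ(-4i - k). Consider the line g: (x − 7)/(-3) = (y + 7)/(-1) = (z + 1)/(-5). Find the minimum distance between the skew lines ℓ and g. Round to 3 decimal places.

g has direction (-3, -1, -5) through (7, -7, -1).
Common perpendicular direction n = (-4, 0, -1) × (-3, -1, -5) = (-1, -17, 4).
With w = (7, -7, -1) − (-1, -5, 8) = (8, -2, -9), w · n = -10.
Distance = |w · n| / |n| = |-10| / √306 ≈ 0.572.

0.572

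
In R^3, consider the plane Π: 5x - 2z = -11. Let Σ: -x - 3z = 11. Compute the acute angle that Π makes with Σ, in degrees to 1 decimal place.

86.6

cos θ = |n₁·n₂| / (|n₁||n₂|) = |1| / (√29 · √10).
θ = arccos(0.05872) ≈ 86.6°.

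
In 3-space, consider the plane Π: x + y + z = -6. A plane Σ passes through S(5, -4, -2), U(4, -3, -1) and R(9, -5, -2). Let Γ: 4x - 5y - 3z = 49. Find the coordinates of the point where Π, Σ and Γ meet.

(3, -5, -4)

SU = (-1, 1, 1), SR = (4, -1, 0); a normal to Σ is SU × SR = (1, 4, -3).
Using S: Σ has equation x + 4y - 3z = -5.
Solving the 3×3 linear system x + y + z = -6, x + 4y - 3z = -5, 4x - 5y - 3z = 49 (e.g. by elimination or Cramer's rule, determinant = -57) gives (3, -5, -4).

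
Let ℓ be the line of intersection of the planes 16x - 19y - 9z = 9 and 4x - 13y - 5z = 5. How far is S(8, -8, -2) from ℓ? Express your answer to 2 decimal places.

11.00

Direction of ℓ: (16, -19, -9) × (4, -13, -5) = (-22, 44, -132).
A point on ℓ: solving the two plane equations with x = -1 gives (-1, 2, -7).
Taking (-1, 2, -7) on ℓ with direction v = (-22, 44, -132): w = S − (-1, 2, -7) = (9, -10, 5), and w × v = (1100, 1078, 176).
Distance = |w × v| / |v| = √2403060 / √19844 ≈ 11.00.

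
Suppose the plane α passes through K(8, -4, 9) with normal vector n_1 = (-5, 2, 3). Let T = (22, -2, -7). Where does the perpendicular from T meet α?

α: n_1·r = n_1·K gives -5x + 2y + 3z = -21.
Foot = T − λn with λ = (n·T − d)/|n|² = (-135 − (-21))/38 = -3.
Foot = (22, -2, -7) − (-3)·(-5, 2, 3) = (7, 4, 2).

(7, 4, 2)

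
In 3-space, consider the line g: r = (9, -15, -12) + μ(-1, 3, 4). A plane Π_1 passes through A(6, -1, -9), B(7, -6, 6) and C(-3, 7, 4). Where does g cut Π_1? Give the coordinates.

(5, -3, 4)

AB = (1, -5, 15), AC = (-9, 8, 13); a normal to Π_1 is AB × AC = (-185, -148, -37).
Using A: Π_1 has equation -185x - 148y - 37z = -629.
Substitute r = (9, -15, -12) + t(-1, 3, 4) into the plane: 999 + (-407)t = -629, so t = 4.
Intersection: (9, -15, -12) + 4·(-1, 3, 4) = (5, -3, 4).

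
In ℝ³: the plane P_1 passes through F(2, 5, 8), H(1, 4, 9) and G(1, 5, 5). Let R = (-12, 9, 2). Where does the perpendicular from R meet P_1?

FH = (-1, -1, 1), FG = (-1, 0, -3); a normal to P_1 is FH × FG = (3, -4, -1).
Using F: P_1 has equation 3x - 4y - z = -22.
Foot = R − λn with λ = (n·R − d)/|n|² = (-74 − (-22))/26 = -2.
Foot = (-12, 9, 2) − (-2)·(3, -4, -1) = (-6, 1, 0).

(-6, 1, 0)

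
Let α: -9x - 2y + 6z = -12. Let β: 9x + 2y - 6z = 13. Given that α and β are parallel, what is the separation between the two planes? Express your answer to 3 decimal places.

Rescale β by 1/(-1): -9x - 2y + 6z = -13. Then distance = |-12 − (-13)| / √121 ≈ 0.091.

0.091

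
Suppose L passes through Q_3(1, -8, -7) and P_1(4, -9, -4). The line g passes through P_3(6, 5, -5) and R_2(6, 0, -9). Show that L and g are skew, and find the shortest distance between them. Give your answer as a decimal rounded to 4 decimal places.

A direction vector for L is P_1 − Q_3 = (3, -1, 3).
A direction vector for g is R_2 − P_3 = (0, -5, -4).
Common perpendicular direction n = (3, -1, 3) × (0, -5, -4) = (19, 12, -15).
With w = (6, 5, -5) − (1, -8, -7) = (5, 13, 2), w · n = 221.
Since n ≠ 0 the lines are not parallel, and w · n = 221 ≠ 0 so they do not intersect; hence they are skew.
Distance = |w · n| / |n| = |221| / √730 ≈ 8.1796.

8.1796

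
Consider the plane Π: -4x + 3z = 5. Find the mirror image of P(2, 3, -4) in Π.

(-6, 3, 2)

λ = (n·P − d)/|n|² = (-20 − 5)/25 = -1.
Reflection = P − 2λn = (2, 3, -4) − (-2)·(-4, 0, 3) = (-6, 3, 2).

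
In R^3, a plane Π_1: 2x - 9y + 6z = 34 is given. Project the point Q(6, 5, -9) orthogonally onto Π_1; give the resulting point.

(8, -4, -3)

Foot = Q − λn with λ = (n·Q − d)/|n|² = (-87 − 34)/121 = -1.
Foot = (6, 5, -9) − (-1)·(2, -9, 6) = (8, -4, -3).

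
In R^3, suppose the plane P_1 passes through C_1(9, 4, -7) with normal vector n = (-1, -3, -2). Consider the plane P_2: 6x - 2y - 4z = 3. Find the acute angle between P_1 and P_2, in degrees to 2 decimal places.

P_1: n·r = n·C_1 gives -x - 3y - 2z = -7.
cos θ = |n₁·n₂| / (|n₁||n₂|) = |8| / (√14 · √56).
θ = arccos(0.28571) ≈ 73.40°.

73.40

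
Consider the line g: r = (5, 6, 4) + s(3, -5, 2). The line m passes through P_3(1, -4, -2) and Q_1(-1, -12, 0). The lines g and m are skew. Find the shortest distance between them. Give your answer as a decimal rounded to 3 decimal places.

7.790

A direction vector for m is Q_1 − P_3 = (-2, -8, 2).
Common perpendicular direction n = (3, -5, 2) × (-2, -8, 2) = (6, -10, -34).
With w = (1, -4, -2) − (5, 6, 4) = (-4, -10, -6), w · n = 280.
Distance = |w · n| / |n| = |280| / √1292 ≈ 7.790.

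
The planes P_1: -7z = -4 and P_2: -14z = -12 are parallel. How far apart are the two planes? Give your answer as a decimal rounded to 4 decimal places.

Rescale P_2 by 1/2: -7z = -6. Then distance = |-4 − (-6)| / √49 ≈ 0.2857.

0.2857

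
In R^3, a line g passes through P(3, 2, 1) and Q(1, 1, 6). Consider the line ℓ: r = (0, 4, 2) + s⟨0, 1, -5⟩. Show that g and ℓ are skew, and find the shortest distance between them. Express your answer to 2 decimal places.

2.16

A direction vector for g is Q − P = (-2, -1, 5).
Common perpendicular direction n = (-2, -1, 5) × (0, 1, -5) = (0, -10, -2).
With w = (0, 4, 2) − (3, 2, 1) = (-3, 2, 1), w · n = -22.
Since n ≠ 0 the lines are not parallel, and w · n = -22 ≠ 0 so they do not intersect; hence they are skew.
Distance = |w · n| / |n| = |-22| / √104 ≈ 2.16.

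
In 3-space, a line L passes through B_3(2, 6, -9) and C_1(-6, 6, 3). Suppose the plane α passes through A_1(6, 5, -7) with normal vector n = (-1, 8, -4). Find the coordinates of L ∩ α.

(-2, 6, -3)

A direction vector for L is C_1 − B_3 = (-8, 0, 12).
α: n·r = n·A_1 gives -x + 8y - 4z = 62.
Substitute r = (2, 6, -9) + t(-8, 0, 12) into the plane: 82 + (-40)t = 62, so t = 1/2.
Intersection: (2, 6, -9) + (1/2)·(-8, 0, 12) = (-2, 6, -3).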